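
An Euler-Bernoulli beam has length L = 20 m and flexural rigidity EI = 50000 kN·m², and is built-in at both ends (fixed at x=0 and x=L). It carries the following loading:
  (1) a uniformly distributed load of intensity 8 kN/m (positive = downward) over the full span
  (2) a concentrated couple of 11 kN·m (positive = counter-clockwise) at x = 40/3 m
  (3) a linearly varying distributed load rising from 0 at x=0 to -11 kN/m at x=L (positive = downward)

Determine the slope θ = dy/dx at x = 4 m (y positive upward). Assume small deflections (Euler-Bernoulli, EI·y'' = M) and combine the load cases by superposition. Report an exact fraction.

θ(4) = -721/187500 rad

Load 1 — uniform load w=8 kN/m over full span:
  θ_1 = -wx(L-x)(L-2x)/(12EI) = -8·4·(20-4)·(20-2·4)/(12·50000) = -32/3125 rad
Load 2 — applied couple M₀=11 kN·m at a=40/3 m (b=L-a=20/3):
  θ_2 = (R_Ax²/2 - M_Ax)/EI  [x≤a] with R_A=11/15, M_A=11/3 = ((11/15)·4²/2 - (11/3)·4)/50000 = -11/62500 rad
Load 3 — triangular load w₀=-11 kN/m (0→w₀ over full span):
  θ_3 = -w₀(2x(L-x)(L-2x)(x+2L)+x²(L-x)²)/(120LEI) = -(-11)·(2·4·(20-4)·(20-2·4)·(4+2·20)+4²·(20-4)²)/(120·20·50000) = 308/46875 rad
Superposition: θ = Σ θ_i = -721/187500 rad ≈ -0.003845 rad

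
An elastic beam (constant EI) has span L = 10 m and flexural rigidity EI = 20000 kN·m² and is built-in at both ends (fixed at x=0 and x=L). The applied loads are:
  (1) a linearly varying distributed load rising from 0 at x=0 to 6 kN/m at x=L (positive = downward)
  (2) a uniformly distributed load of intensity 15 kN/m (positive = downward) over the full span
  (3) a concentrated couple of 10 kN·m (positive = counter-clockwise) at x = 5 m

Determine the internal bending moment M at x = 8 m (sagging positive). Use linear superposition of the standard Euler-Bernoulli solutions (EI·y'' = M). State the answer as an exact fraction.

Load 1 — triangular load w₀=6 kN/m (0→w₀ over full span):
  M_1 = 3w₀Lx/20 - w₀L²/30 - w₀x³/(6L) = 3·6·10·8/20 - 6·10²/30 - 6·8³/(6·10) = 4/5 kN·m
Load 2 — uniform load w=15 kN/m over full span:
  M_2 = wLx/2 - wL²/12 - wx²/2 = 15·10·8/2 - 15·10²/12 - 15·8²/2 = -5 kN·m
Load 3 — applied couple M₀=10 kN·m at a=5 m (b=L-a=5):
  M_3 = R_Ax - M_A - M₀  [x>a] with R_A=3/2, M_A=5/2 = (3/2)·8 - (5/2) - 10 = -1/2 kN·m
Superposition: M = Σ M_i = -47/10 kN·m ≈ -4.700000 kN·m

M(8) = -47/10 kN·m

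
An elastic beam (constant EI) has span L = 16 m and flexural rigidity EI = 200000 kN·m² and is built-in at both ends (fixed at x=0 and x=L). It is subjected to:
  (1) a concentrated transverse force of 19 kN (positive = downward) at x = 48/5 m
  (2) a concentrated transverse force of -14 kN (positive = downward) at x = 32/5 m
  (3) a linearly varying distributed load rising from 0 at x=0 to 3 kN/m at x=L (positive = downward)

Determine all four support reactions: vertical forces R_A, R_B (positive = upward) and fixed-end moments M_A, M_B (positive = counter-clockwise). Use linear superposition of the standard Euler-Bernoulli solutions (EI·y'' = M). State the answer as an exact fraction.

R_A = 602/125 kN, M_A = 2816/125 kN·m, R_B = 3023/125 kN, M_B = -7584/125 kN·m

Load 1 — point force P=19 kN at a=48/5 m (b=L-a=32/5):
  R_A = Pb²(3a+b)/L³ = 19·(32/5)²·(3·(48/5)+(32/5))/16³ = 836/125 kN
  M_A = Pab²/L² = 19·(48/5)·(32/5)²/16² = 3648/125 kN·m
  R_B = Pa²(a+3b)/L³ = 19·(48/5)²·((48/5)+3·(32/5))/16³ = 1539/125 kN
  M_B = -Pa²b/L² = -19·(48/5)²·(32/5)/16² = -5472/125 kN·m
Load 2 — point force P=-14 kN at a=32/5 m (b=L-a=48/5):
  R_A = Pb²(3a+b)/L³ = (-14)·(48/5)²·(3·(32/5)+(48/5))/16³ = -1134/125 kN
  M_A = Pab²/L² = (-14)·(32/5)·(48/5)²/16² = -4032/125 kN·m
  R_B = Pa²(a+3b)/L³ = (-14)·(32/5)²·((32/5)+3·(48/5))/16³ = -616/125 kN
  M_B = -Pa²b/L² = -(-14)·(32/5)²·(48/5)/16² = 2688/125 kN·m
Load 3 — triangular load w₀=3 kN/m (0→w₀ over full span):
  R_A = 3w₀L/20 = 3·3·16/20 = 36/5 kN
  M_A = w₀L²/30 = 3·16²/30 = 128/5 kN·m
  R_B = 7w₀L/20 = 7·3·16/20 = 84/5 kN
  M_B = -w₀L²/20 = -3·16²/20 = -192/5 kN·m
Superposition: R_A = 602/125 kN, M_A = 2816/125 kN·m, R_B = 3023/125 kN, M_B = -7584/125 kN·m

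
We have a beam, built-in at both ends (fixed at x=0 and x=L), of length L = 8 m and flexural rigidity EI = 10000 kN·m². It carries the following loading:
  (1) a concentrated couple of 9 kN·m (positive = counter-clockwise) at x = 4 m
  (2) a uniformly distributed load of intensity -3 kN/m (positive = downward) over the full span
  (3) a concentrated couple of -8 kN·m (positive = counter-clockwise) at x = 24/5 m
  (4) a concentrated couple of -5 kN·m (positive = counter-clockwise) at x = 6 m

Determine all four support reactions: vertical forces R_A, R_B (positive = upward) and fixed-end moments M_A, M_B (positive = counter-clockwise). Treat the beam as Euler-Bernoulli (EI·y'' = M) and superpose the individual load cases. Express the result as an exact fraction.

Load 1 — applied couple M₀=9 kN·m at a=4 m (b=L-a=4):
  R_A = 6M₀ab/L³ = 6·9·4·4/8³ = 27/16 kN
  M_A = M₀b(2a-b)/L² = 9·4·(2·4-4)/8² = 9/4 kN·m
  R_B = -6M₀ab/L³ = -6·9·4·4/8³ = -27/16 kN
  M_B = M₀a(2b-a)/L² = 9·4·(2·4-4)/8² = 9/4 kN·m
Load 2 — uniform load w=-3 kN/m over full span:
  R_A = wL/2 = (-3)·8/2 = -12 kN
  M_A = wL²/12 = (-3)·8²/12 = -16 kN·m
  R_B = wL/2 = (-3)·8/2 = -12 kN
  M_B = -wL²/12 = -(-3)·8²/12 = 16 kN·m
Load 3 — applied couple M₀=-8 kN·m at a=24/5 m (b=L-a=16/5):
  R_A = 6M₀ab/L³ = 6·(-8)·(24/5)·(16/5)/8³ = -36/25 kN
  M_A = M₀b(2a-b)/L² = (-8)·(16/5)·(2·(24/5)-(16/5))/8² = -64/25 kN·m
  R_B = -6M₀ab/L³ = -6·(-8)·(24/5)·(16/5)/8³ = 36/25 kN
  M_B = M₀a(2b-a)/L² = (-8)·(24/5)·(2·(16/5)-(24/5))/8² = -24/25 kN·m
Load 4 — applied couple M₀=-5 kN·m at a=6 m (b=L-a=2):
  R_A = 6M₀ab/L³ = 6·(-5)·6·2/8³ = -45/64 kN
  M_A = M₀b(2a-b)/L² = (-5)·2·(2·6-2)/8² = -25/16 kN·m
  R_B = -6M₀ab/L³ = -6·(-5)·6·2/8³ = 45/64 kN
  M_B = M₀a(2b-a)/L² = (-5)·6·(2·2-6)/8² = 15/16 kN·m
Superposition: R_A = -19929/1600 kN, M_A = -7149/400 kN·m, R_B = -18471/1600 kN, M_B = 7291/400 kN·m

R_A = -19929/1600 kN, M_A = -7149/400 kN·m, R_B = -18471/1600 kN, M_B = 7291/400 kN·m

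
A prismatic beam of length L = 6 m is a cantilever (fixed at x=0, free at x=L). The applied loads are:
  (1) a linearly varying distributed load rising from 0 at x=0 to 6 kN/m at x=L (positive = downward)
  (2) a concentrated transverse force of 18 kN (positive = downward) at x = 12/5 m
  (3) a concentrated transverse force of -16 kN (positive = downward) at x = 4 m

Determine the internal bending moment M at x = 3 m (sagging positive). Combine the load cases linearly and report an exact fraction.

Load 1 — triangular load w₀=6 kN/m (0→w₀ over full span):
  M_1 = w₀Lx/2 - w₀L²/3 - w₀x³/(6L) = 6·6·3/2 - 6·6²/3 - 6·3³/(6·6) = -45/2 kN·m
Load 2 — point force P=18 kN at a=12/5 m (b=L-a=18/5):
  M_2 = 0  [x>a] = 0 kN·m
Load 3 — point force P=-16 kN at a=4 m (b=L-a=2):
  M_3 = -P(a-x)  [x≤a] = -(-16)·(4-3) = 16 kN·m
Superposition: M = Σ M_i = -13/2 kN·m ≈ -6.500000 kN·m

M(3) = -13/2 kN·m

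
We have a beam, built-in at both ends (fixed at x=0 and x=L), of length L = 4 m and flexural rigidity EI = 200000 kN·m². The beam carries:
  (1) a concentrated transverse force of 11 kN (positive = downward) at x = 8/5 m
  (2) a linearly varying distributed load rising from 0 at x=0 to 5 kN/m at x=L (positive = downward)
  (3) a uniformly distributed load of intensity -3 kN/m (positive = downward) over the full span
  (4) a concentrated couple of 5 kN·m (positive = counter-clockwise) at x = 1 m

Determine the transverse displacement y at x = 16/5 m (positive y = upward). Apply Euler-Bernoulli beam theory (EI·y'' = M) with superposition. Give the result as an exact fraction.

y(16/5) = -18333/6250000000 m

Load 1 — point force P=11 kN at a=8/5 m (b=L-a=12/5):
  y_1 = -Pa²(L-x)²(3bL-(3b+a)(L-x))/(6L³EI)  [x>a] = -11·(8/5)²·(4-(16/5))²·(3·(12/5)·4-(3·(12/5)+(8/5))·(4-(16/5)))/(6·4³·200000) = -748/146484375 m
Load 2 — triangular load w₀=5 kN/m (0→w₀ over full span):
  y_2 = -w₀x²(L-x)²(x+2L)/(120LEI) = -5·(16/5)²·(4-(16/5))²·((16/5)+2·4)/(120·4·200000) = -112/29296875 m
Load 3 — uniform load w=-3 kN/m over full span:
  y_3 = -wx²(L-x)²/(24EI) = -(-3)·(16/5)²·(4-(16/5))²/(24·200000) = 8/1953125 m
Load 4 — applied couple M₀=5 kN·m at a=1 m (b=L-a=3):
  y_4 = (R_Ax³/6 - M_Ax²/2 - M₀(x-a)²/2)/EI  [x>a] with R_A=45/32, M_A=-15/16 = ((45/32)·(16/5)³/6 - (-15/16)·(16/5)²/2 - 5·((16/5)-1)²/2)/200000 = 19/10000000 m
Superposition: y = Σ y_i = -18333/6250000000 m ≈ -0.000003 m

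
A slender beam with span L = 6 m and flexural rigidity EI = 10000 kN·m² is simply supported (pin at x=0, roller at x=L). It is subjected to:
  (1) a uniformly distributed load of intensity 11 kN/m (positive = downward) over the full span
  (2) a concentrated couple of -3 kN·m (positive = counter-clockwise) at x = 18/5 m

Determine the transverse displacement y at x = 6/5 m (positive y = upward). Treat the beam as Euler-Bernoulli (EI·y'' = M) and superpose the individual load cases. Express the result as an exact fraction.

y(6/5) = -4239/390625 m

Load 1 — uniform load w=11 kN/m over full span:
  y_1 = -wx(L³-2Lx²+x³)/(24EI) = -11·(6/5)·(6³-2·6·(6/5)²+(6/5)³)/(24·10000) = -8613/781250 m
Load 2 — applied couple M₀=-3 kN·m at a=18/5 m (b=L-a=12/5):
  y_2 = (M₀x³/(6L)+C₁x)/EI  [x≤a] with C₁=M₀(3b²-L²)/(6L)=39/25 = ((-3)·(6/5)³/(6·6)+(39/25)·(6/5))/10000 = 27/156250 m
Superposition: y = Σ y_i = -4239/390625 m ≈ -0.010852 m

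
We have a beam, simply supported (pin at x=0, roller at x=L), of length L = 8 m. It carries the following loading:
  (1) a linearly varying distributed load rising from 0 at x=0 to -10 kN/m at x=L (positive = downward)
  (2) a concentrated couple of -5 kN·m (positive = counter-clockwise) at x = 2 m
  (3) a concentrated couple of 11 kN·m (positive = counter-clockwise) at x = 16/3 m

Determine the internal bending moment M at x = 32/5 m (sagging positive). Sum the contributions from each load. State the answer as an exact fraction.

Load 1 — triangular load w₀=-10 kN/m (0→w₀ over full span):
  M_1 = w₀Lx/6 - w₀x³/(6L) = (-10)·8·(32/5)/6 - (-10)·(32/5)³/(6·8) = -768/25 kN·m
Load 2 — applied couple M₀=-5 kN·m at a=2 m (b=L-a=6):
  M_2 = M₀x/L - M₀  [x>a] = (-5)·(32/5)/8 - (-5) = 1 kN·m
Load 3 — applied couple M₀=11 kN·m at a=16/3 m (b=L-a=8/3):
  M_3 = M₀x/L - M₀  [x>a] = 11·(32/5)/8 - 11 = -11/5 kN·m
Superposition: M = Σ M_i = -798/25 kN·m ≈ -31.920000 kN·m

M(32/5) = -798/25 kN·m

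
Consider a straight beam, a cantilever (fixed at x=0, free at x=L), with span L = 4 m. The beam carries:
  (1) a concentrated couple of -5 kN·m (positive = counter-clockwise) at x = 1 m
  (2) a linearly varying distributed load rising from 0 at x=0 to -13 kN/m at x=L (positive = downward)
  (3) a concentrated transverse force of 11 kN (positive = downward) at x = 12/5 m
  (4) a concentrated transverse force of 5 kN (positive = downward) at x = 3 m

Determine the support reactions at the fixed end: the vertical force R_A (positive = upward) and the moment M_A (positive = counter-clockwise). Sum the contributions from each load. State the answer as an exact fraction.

Load 1 — applied couple M₀=-5 kN·m at a=1 m (b=L-a=3):
  R_A = 0 kN
  M_A = -M₀ = -(-5) = 5 kN·m
Load 2 — triangular load w₀=-13 kN/m (0→w₀ over full span):
  R_A = w₀L/2 = (-13)·4/2 = -26 kN
  M_A = w₀L²/3 = (-13)·4²/3 = -208/3 kN·m
Load 3 — point force P=11 kN at a=12/5 m (b=L-a=8/5):
  R_A = P = 11 kN
  M_A = Pa = 11·(12/5) = 132/5 kN·m
Load 4 — point force P=5 kN at a=3 m (b=L-a=1):
  R_A = P = 5 kN
  M_A = Pa = 5·3 = 15 kN·m
Superposition: R_A = -10 kN, M_A = -344/15 kN·m

R_A = -10 kN, M_A = -344/15 kN·m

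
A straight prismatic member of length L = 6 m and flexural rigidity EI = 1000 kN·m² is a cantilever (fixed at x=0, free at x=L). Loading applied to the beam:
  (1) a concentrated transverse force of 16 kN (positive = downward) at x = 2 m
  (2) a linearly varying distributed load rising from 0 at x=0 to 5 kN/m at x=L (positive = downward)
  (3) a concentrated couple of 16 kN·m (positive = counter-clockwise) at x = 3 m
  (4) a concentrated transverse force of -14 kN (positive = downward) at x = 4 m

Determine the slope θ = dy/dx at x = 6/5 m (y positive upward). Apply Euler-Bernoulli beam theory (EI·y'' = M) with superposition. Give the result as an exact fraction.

Load 1 — point force P=16 kN at a=2 m (b=L-a=4):
  θ_1 = -Px(2a-x)/(2EI)  [x≤a] = -16·(6/5)·(2·2-(6/5))/(2·1000) = -84/3125 rad
Load 2 — triangular load w₀=5 kN/m (0→w₀ over full span):
  θ_2 = (w₀Lx²/4-w₀L²x/3-w₀x⁴/(24L))/EI = (5·6·(6/5)²/4-5·6²·(6/5)/3-5·(6/5)⁴/(24·6))/1000 = -7659/125000 rad
Load 3 — applied couple M₀=16 kN·m at a=3 m (b=L-a=3):
  θ_3 = M₀x/EI  [x≤a] = 16·(6/5)/1000 = 12/625 rad
Load 4 — point force P=-14 kN at a=4 m (b=L-a=2):
  θ_4 = -Px(2a-x)/(2EI)  [x≤a] = -(-14)·(6/5)·(2·4-(6/5))/(2·1000) = 357/6250 rad
Superposition: θ = Σ θ_i = -1479/125000 rad ≈ -0.011832 rad

θ(6/5) = -1479/125000 rad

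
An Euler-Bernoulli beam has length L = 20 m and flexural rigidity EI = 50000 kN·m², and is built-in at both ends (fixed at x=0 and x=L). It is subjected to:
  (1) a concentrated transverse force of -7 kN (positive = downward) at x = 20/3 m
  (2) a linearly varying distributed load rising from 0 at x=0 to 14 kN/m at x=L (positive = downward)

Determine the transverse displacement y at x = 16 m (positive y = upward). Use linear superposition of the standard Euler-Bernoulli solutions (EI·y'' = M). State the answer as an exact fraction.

y(16) = -161294/6328125 m

Load 1 — point force P=-7 kN at a=20/3 m (b=L-a=40/3):
  y_1 = -Pa²(L-x)²(3bL-(3b+a)(L-x))/(6L³EI)  [x>a] = -(-7)·(20/3)²·(20-16)²·(3·(40/3)·20-(3·(40/3)+(20/3))·(20-16))/(6·20³·50000) = 322/253125 m
Load 2 — triangular load w₀=14 kN/m (0→w₀ over full span):
  y_2 = -w₀x²(L-x)²(x+2L)/(120LEI) = -14·16²·(20-16)²·(16+2·20)/(120·20·50000) = -6272/234375 m
Superposition: y = Σ y_i = -161294/6328125 m ≈ -0.025488 m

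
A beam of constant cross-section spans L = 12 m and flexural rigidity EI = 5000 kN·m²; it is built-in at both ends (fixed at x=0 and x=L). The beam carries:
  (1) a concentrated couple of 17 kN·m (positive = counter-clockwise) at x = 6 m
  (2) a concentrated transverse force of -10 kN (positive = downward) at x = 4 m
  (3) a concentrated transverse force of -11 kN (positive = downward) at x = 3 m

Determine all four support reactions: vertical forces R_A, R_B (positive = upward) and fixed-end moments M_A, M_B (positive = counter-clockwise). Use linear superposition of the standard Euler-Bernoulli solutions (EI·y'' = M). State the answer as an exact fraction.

R_A = -12583/864 kN, M_A = -4621/144 kN·m, R_B = -5561/864 kN, M_B = 2783/144 kN·m

Load 1 — applied couple M₀=17 kN·m at a=6 m (b=L-a=6):
  R_A = 6M₀ab/L³ = 6·17·6·6/12³ = 17/8 kN
  M_A = M₀b(2a-b)/L² = 17·6·(2·6-6)/12² = 17/4 kN·m
  R_B = -6M₀ab/L³ = -6·17·6·6/12³ = -17/8 kN
  M_B = M₀a(2b-a)/L² = 17·6·(2·6-6)/12² = 17/4 kN·m
Load 2 — point force P=-10 kN at a=4 m (b=L-a=8):
  R_A = Pb²(3a+b)/L³ = (-10)·8²·(3·4+8)/12³ = -200/27 kN
  M_A = Pab²/L² = (-10)·4·8²/12² = -160/9 kN·m
  R_B = Pa²(a+3b)/L³ = (-10)·4²·(4+3·8)/12³ = -70/27 kN
  M_B = -Pa²b/L² = -(-10)·4²·8/12² = 80/9 kN·m
Load 3 — point force P=-11 kN at a=3 m (b=L-a=9):
  R_A = Pb²(3a+b)/L³ = (-11)·9²·(3·3+9)/12³ = -297/32 kN
  M_A = Pab²/L² = (-11)·3·9²/12² = -297/16 kN·m
  R_B = Pa²(a+3b)/L³ = (-11)·3²·(3+3·9)/12³ = -55/32 kN
  M_B = -Pa²b/L² = -(-11)·3²·9/12² = 99/16 kN·m
Superposition: R_A = -12583/864 kN, M_A = -4621/144 kN·m, R_B = -5561/864 kN, M_B = 2783/144 kN·m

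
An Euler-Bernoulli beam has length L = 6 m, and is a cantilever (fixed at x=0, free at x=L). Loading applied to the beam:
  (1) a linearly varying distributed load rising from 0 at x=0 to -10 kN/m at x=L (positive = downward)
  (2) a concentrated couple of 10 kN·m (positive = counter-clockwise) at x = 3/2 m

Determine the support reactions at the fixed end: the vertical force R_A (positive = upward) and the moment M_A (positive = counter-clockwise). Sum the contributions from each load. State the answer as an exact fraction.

R_A = -30 kN, M_A = -130 kN·m

Load 1 — triangular load w₀=-10 kN/m (0→w₀ over full span):
  R_A = w₀L/2 = (-10)·6/2 = -30 kN
  M_A = w₀L²/3 = (-10)·6²/3 = -120 kN·m
Load 2 — applied couple M₀=10 kN·m at a=3/2 m (b=L-a=9/2):
  R_A = 0 kN
  M_A = -M₀ = -10 kN·m
Superposition: R_A = -30 kN, M_A = -130 kN·m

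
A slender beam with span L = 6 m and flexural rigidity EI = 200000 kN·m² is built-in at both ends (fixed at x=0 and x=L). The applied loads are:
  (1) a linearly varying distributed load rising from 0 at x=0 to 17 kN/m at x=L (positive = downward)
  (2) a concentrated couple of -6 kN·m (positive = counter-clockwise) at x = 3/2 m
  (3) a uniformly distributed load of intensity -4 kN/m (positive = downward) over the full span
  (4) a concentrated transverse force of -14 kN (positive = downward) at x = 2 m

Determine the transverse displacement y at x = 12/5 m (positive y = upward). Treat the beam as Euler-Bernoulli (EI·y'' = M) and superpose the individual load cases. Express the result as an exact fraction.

Load 1 — triangular load w₀=17 kN/m (0→w₀ over full span):
  y_1 = -w₀x²(L-x)²(x+2L)/(120LEI) = -17·(12/5)²·(6-(12/5))²·((12/5)+2·6)/(120·6·200000) = -12393/97656250 m
Load 2 — applied couple M₀=-6 kN·m at a=3/2 m (b=L-a=9/2):
  y_2 = (R_Ax³/6 - M_Ax²/2 - M₀(x-a)²/2)/EI  [x>a] with R_A=-9/8, M_A=9/8 = ((-9/8)·(12/5)³/6 - (9/8)·(12/5)²/2 - (-6)·((12/5)-(3/2))²/2)/200000 = -1701/100000000 m
Load 3 — uniform load w=-4 kN/m over full span:
  y_3 = -wx²(L-x)²/(24EI) = -(-4)·(12/5)²·(6-(12/5))²/(24·200000) = 243/3906250 m
Load 4 — point force P=-14 kN at a=2 m (b=L-a=4):
  y_4 = -Pa²(L-x)²(3bL-(3b+a)(L-x))/(6L³EI)  [x>a] = -(-14)·2²·(6-(12/5))²·(3·4·6-(3·4+2)·(6-(12/5)))/(6·6³·200000) = 189/3125000 m
Superposition: y = Σ y_i = -265329/12500000000 m ≈ -0.000021 m

y(12/5) = -265329/12500000000 m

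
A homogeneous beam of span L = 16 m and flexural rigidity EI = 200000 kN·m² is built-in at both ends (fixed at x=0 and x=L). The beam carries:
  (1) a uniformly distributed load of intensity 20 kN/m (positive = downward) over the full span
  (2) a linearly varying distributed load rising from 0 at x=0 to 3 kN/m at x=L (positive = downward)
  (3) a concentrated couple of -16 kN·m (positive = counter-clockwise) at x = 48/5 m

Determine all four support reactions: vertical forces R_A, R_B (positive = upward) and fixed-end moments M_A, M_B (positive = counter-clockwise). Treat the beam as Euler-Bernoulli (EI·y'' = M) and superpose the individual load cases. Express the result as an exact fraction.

R_A = 4144/25 kN, M_A = 33536/75 kN·m, R_B = 4456/25 kN, M_B = -35024/75 kN·m

Load 1 — uniform load w=20 kN/m over full span:
  R_A = wL/2 = 20·16/2 = 160 kN
  M_A = wL²/12 = 20·16²/12 = 1280/3 kN·m
  R_B = wL/2 = 20·16/2 = 160 kN
  M_B = -wL²/12 = -20·16²/12 = -1280/3 kN·m
Load 2 — triangular load w₀=3 kN/m (0→w₀ over full span):
  R_A = 3w₀L/20 = 3·3·16/20 = 36/5 kN
  M_A = w₀L²/30 = 3·16²/30 = 128/5 kN·m
  R_B = 7w₀L/20 = 7·3·16/20 = 84/5 kN
  M_B = -w₀L²/20 = -3·16²/20 = -192/5 kN·m
Load 3 — applied couple M₀=-16 kN·m at a=48/5 m (b=L-a=32/5):
  R_A = 6M₀ab/L³ = 6·(-16)·(48/5)·(32/5)/16³ = -36/25 kN
  M_A = M₀b(2a-b)/L² = (-16)·(32/5)·(2·(48/5)-(32/5))/16² = -128/25 kN·m
  R_B = -6M₀ab/L³ = -6·(-16)·(48/5)·(32/5)/16³ = 36/25 kN
  M_B = M₀a(2b-a)/L² = (-16)·(48/5)·(2·(32/5)-(48/5))/16² = -48/25 kN·m
Superposition: R_A = 4144/25 kN, M_A = 33536/75 kN·m, R_B = 4456/25 kN, M_B = -35024/75 kN·m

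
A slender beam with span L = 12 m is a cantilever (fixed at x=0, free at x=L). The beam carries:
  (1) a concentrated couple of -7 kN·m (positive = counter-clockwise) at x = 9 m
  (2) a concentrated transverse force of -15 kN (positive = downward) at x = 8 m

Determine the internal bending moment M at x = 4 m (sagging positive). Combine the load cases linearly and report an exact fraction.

M(4) = 53 kN·m

Load 1 — applied couple M₀=-7 kN·m at a=9 m (b=L-a=3):
  M_1 = M₀  [x≤a] = (-7) = -7 kN·m
Load 2 — point force P=-15 kN at a=8 m (b=L-a=4):
  M_2 = -P(a-x)  [x≤a] = -(-15)·(8-4) = 60 kN·m
Superposition: M = Σ M_i = 53 kN·m ≈ 53.000000 kN·m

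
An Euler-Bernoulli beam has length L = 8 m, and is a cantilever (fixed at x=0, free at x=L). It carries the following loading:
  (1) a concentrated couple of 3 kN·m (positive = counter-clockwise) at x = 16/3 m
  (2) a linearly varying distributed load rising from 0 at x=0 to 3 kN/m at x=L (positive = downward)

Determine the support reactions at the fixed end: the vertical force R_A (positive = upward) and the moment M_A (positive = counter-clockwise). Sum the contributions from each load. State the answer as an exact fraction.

R_A = 12 kN, M_A = 61 kN·m

Load 1 — applied couple M₀=3 kN·m at a=16/3 m (b=L-a=8/3):
  R_A = 0 kN
  M_A = -M₀ = -3 kN·m
Load 2 — triangular load w₀=3 kN/m (0→w₀ over full span):
  R_A = w₀L/2 = 3·8/2 = 12 kN
  M_A = w₀L²/3 = 3·8²/3 = 64 kN·m
Superposition: R_A = 12 kN, M_A = 61 kN·m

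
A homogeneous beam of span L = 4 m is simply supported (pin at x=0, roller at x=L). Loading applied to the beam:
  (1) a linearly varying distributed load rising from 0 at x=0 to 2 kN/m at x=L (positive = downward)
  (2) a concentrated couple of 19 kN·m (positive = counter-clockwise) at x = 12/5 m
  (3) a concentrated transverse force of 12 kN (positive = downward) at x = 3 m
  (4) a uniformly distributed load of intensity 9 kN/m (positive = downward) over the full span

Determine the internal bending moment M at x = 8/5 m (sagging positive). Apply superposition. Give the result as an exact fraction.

Load 1 — triangular load w₀=2 kN/m (0→w₀ over full span):
  M_1 = w₀Lx/6 - w₀x³/(6L) = 2·4·(8/5)/6 - 2·(8/5)³/(6·4) = 224/125 kN·m
Load 2 — applied couple M₀=19 kN·m at a=12/5 m (b=L-a=8/5):
  M_2 = M₀x/L  [x≤a] = 19·(8/5)/4 = 38/5 kN·m
Load 3 — point force P=12 kN at a=3 m (b=L-a=1):
  M_3 = Pbx/L  [x≤a] = 12·1·(8/5)/4 = 24/5 kN·m
Load 4 — uniform load w=9 kN/m over full span:
  M_4 = wx(L-x)/2 = 9·(8/5)·(4-(8/5))/2 = 432/25 kN·m
Superposition: M = Σ M_i = 3934/125 kN·m ≈ 31.472000 kN·m

M(8/5) = 3934/125 kN·m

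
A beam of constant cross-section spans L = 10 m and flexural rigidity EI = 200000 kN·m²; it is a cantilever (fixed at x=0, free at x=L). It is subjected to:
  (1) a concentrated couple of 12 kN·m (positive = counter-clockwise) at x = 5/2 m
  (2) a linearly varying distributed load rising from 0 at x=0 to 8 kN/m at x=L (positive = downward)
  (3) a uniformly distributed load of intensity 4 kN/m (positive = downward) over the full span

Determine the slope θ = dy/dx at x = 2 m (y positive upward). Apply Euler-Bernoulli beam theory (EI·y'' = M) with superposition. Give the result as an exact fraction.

θ(2) = -59/15625 rad

Load 1 — applied couple M₀=12 kN·m at a=5/2 m (b=L-a=15/2):
  θ_1 = M₀x/EI  [x≤a] = 12·2/200000 = 3/25000 rad
Load 2 — triangular load w₀=8 kN/m (0→w₀ over full span):
  θ_2 = (w₀Lx²/4-w₀L²x/3-w₀x⁴/(24L))/EI = (8·10·2²/4-8·10²·2/3-8·2⁴/(24·10))/200000 = -851/375000 rad
Load 3 — uniform load w=4 kN/m over full span:
  θ_3 = -wx(x²-3Lx+3L²)/(6EI) = -4·2·(2²-3·10·2+3·10²)/(6·200000) = -61/37500 rad
Superposition: θ = Σ θ_i = -59/15625 rad ≈ -0.003776 rad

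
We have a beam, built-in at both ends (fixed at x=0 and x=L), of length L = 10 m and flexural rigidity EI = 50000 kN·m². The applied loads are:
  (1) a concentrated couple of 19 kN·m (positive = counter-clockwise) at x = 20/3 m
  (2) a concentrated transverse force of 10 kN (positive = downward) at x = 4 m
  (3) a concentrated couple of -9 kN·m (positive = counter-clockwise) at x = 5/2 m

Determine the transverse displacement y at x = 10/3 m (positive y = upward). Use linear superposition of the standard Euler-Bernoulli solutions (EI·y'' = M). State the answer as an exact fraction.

Load 1 — applied couple M₀=19 kN·m at a=20/3 m (b=L-a=10/3):
  y_1 = (R_Ax³/6 - M_Ax²/2)/EI  [x≤a] with R_A=38/15, M_A=19/3 = ((38/15)·(10/3)³/6 - (19/3)·(10/3)²/2)/50000 = -19/48600 m
Load 2 — point force P=10 kN at a=4 m (b=L-a=6):
  y_2 = -Pb²x²(3aL-(3a+b)x)/(6L³EI)  [x≤a] = -10·6²·(10/3)²·(3·4·10-(3·4+6)·(10/3))/(6·10³·50000) = -1/1250 m
Load 3 — applied couple M₀=-9 kN·m at a=5/2 m (b=L-a=15/2):
  y_3 = (R_Ax³/6 - M_Ax²/2 - M₀(x-a)²/2)/EI  [x>a] with R_A=-81/80, M_A=27/16 = ((-81/80)·(10/3)³/6 - (27/16)·(10/3)²/2 - (-9)·((10/3)-(5/2))²/2)/50000 = -1/4000 m
Superposition: y = Σ y_i = -7003/4860000 m ≈ -0.001441 m

y(10/3) = -7003/4860000 m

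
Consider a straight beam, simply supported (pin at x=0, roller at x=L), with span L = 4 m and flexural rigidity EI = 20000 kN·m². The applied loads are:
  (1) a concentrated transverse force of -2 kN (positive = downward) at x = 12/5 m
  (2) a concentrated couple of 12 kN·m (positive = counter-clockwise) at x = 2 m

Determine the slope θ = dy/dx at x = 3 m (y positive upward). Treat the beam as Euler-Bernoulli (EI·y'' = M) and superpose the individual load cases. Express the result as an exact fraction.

Load 1 — point force P=-2 kN at a=12/5 m (b=L-a=8/5):
  θ_1 = -Pa(2L²-6Lx+3x²+a²)/(6LEI)  [x>a] = -(-2)·(12/5)·(2·4²-6·4·3+3·3²+(12/5)²)/(6·4·20000) = -181/2500000 rad
Load 2 — applied couple M₀=12 kN·m at a=2 m (b=L-a=2):
  θ_2 = (M₀x²/(2L)-M₀(x-a)+C₁)/EI  [x>a] with C₁=M₀(3b²-L²)/(6L)=-2 = (12·3²/(2·4)-12·(3-2)+(-2))/20000 = -1/40000 rad
Superposition: θ = Σ θ_i = -487/5000000 rad ≈ -0.000097 rad

θ(3) = -487/5000000 rad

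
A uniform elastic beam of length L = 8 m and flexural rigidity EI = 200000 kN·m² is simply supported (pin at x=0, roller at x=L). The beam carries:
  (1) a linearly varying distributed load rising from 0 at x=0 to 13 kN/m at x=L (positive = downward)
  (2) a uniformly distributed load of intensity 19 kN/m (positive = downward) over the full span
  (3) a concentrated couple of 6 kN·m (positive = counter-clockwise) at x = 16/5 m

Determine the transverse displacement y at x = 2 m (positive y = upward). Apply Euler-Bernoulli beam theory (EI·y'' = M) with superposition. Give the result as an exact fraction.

Load 1 — triangular load w₀=13 kN/m (0→w₀ over full span):
  y_1 = -w₀x(7L⁴-10L²x²+3x⁴)/(360LEI) = -13·2·(7·8⁴-10·8²·2²+3·2⁴)/(360·8·200000) = -1417/1200000 m
Load 2 — uniform load w=19 kN/m over full span:
  y_2 = -wx(L³-2Lx²+x³)/(24EI) = -19·2·(8³-2·8·2²+2³)/(24·200000) = -361/100000 m
Load 3 — applied couple M₀=6 kN·m at a=16/5 m (b=L-a=24/5):
  y_3 = (M₀x³/(6L)+C₁x)/EI  [x≤a] with C₁=M₀(3b²-L²)/(6L)=16/25 = (6·2³/(6·8)+(16/25)·2)/200000 = 57/5000000 m
Superposition: y = Σ y_i = -143383/30000000 m ≈ -0.004779 m

y(2) = -143383/30000000 m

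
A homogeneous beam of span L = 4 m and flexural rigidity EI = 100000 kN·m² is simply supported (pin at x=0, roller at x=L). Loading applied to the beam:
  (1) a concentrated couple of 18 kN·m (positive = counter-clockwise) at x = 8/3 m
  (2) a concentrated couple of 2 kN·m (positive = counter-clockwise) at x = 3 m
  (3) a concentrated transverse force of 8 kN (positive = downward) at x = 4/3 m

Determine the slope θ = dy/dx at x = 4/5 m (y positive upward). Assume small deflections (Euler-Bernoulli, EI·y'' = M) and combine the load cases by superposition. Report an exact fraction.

Load 1 — applied couple M₀=18 kN·m at a=8/3 m (b=L-a=4/3):
  θ_1 = (M₀x²/(2L)+C₁)/EI  [x≤a] with C₁=M₀(3b²-L²)/(6L)=-8 = (18·(4/5)²/(2·4)+(-8))/100000 = -41/625000 rad
Load 2 — applied couple M₀=2 kN·m at a=3 m (b=L-a=1):
  θ_2 = (M₀x²/(2L)+C₁)/EI  [x≤a] with C₁=M₀(3b²-L²)/(6L)=-13/12 = (2·(4/5)²/(2·4)+(-13/12))/100000 = -277/30000000 rad
Load 3 — point force P=8 kN at a=4/3 m (b=L-a=8/3):
  θ_3 = -Pb(L²-b²-3x²)/(6LEI)  [x≤a] = -8·(8/3)·(4²-(8/3)²-3·(4/5)²)/(6·4·100000) = -392/6328125 rad
Superposition: θ = Σ θ_i = -110791/810000000 rad ≈ -0.000137 rad

θ(4/5) = -110791/810000000 rad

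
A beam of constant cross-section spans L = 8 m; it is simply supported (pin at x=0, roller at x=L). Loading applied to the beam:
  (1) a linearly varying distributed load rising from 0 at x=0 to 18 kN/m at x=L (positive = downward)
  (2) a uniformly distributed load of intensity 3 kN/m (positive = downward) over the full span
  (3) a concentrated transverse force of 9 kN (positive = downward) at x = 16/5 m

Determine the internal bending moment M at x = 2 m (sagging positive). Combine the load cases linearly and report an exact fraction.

M(2) = 369/5 kN·m

Load 1 — triangular load w₀=18 kN/m (0→w₀ over full span):
  M_1 = w₀Lx/6 - w₀x³/(6L) = 18·8·2/6 - 18·2³/(6·8) = 45 kN·m
Load 2 — uniform load w=3 kN/m over full span:
  M_2 = wx(L-x)/2 = 3·2·(8-2)/2 = 18 kN·m
Load 3 — point force P=9 kN at a=16/5 m (b=L-a=24/5):
  M_3 = Pbx/L  [x≤a] = 9·(24/5)·2/8 = 54/5 kN·m
Superposition: M = Σ M_i = 369/5 kN·m ≈ 73.800000 kN·m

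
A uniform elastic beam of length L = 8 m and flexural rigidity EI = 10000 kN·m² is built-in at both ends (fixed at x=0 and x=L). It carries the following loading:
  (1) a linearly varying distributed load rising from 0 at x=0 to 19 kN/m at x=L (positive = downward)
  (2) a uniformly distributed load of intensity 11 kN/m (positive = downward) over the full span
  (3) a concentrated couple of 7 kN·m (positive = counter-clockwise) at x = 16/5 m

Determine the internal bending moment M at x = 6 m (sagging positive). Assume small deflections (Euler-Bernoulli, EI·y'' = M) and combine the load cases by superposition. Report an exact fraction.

Load 1 — triangular load w₀=19 kN/m (0→w₀ over full span):
  M_1 = 3w₀Lx/20 - w₀L²/30 - w₀x³/(6L) = 3·19·8·6/20 - 19·8²/30 - 19·6³/(6·8) = 323/30 kN·m
Load 2 — uniform load w=11 kN/m over full span:
  M_2 = wLx/2 - wL²/12 - wx²/2 = 11·8·6/2 - 11·8²/12 - 11·6²/2 = 22/3 kN·m
Load 3 — applied couple M₀=7 kN·m at a=16/5 m (b=L-a=24/5):
  M_3 = R_Ax - M_A - M₀  [x>a] with R_A=63/50, M_A=21/25 = (63/50)·6 - (21/25) - 7 = -7/25 kN·m
Superposition: M = Σ M_i = 891/50 kN·m ≈ 17.820000 kN·m

M(6) = 891/50 kN·m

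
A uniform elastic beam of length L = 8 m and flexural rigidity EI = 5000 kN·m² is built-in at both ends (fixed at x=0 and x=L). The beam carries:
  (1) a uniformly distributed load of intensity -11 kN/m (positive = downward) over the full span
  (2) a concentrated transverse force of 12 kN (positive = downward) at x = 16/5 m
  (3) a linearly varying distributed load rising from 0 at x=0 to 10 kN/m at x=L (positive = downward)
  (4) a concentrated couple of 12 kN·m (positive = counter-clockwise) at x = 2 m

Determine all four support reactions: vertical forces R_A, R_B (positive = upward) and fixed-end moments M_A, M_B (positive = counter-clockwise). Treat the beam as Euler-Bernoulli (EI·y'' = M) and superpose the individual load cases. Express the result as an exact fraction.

R_A = -45073/2000 kN, M_A = -38639/1500 kN·m, R_B = -26927/2000 kN, M_B = 31801/1500 kN·m

Load 1 — uniform load w=-11 kN/m over full span:
  R_A = wL/2 = (-11)·8/2 = -44 kN
  M_A = wL²/12 = (-11)·8²/12 = -176/3 kN·m
  R_B = wL/2 = (-11)·8/2 = -44 kN
  M_B = -wL²/12 = -(-11)·8²/12 = 176/3 kN·m
Load 2 — point force P=12 kN at a=16/5 m (b=L-a=24/5):
  R_A = Pb²(3a+b)/L³ = 12·(24/5)²·(3·(16/5)+(24/5))/8³ = 972/125 kN
  M_A = Pab²/L² = 12·(16/5)·(24/5)²/8² = 1728/125 kN·m
  R_B = Pa²(a+3b)/L³ = 12·(16/5)²·((16/5)+3·(24/5))/8³ = 528/125 kN
  M_B = -Pa²b/L² = -12·(16/5)²·(24/5)/8² = -1152/125 kN·m
Load 3 — triangular load w₀=10 kN/m (0→w₀ over full span):
  R_A = 3w₀L/20 = 3·10·8/20 = 12 kN
  M_A = w₀L²/30 = 10·8²/30 = 64/3 kN·m
  R_B = 7w₀L/20 = 7·10·8/20 = 28 kN
  M_B = -w₀L²/20 = -10·8²/20 = -32 kN·m
Load 4 — applied couple M₀=12 kN·m at a=2 m (b=L-a=6):
  R_A = 6M₀ab/L³ = 6·12·2·6/8³ = 27/16 kN
  M_A = M₀b(2a-b)/L² = 12·6·(2·2-6)/8² = -9/4 kN·m
  R_B = -6M₀ab/L³ = -6·12·2·6/8³ = -27/16 kN
  M_B = M₀a(2b-a)/L² = 12·2·(2·6-2)/8² = 15/4 kN·m
Superposition: R_A = -45073/2000 kN, M_A = -38639/1500 kN·m, R_B = -26927/2000 kN, M_B = 31801/1500 kN·m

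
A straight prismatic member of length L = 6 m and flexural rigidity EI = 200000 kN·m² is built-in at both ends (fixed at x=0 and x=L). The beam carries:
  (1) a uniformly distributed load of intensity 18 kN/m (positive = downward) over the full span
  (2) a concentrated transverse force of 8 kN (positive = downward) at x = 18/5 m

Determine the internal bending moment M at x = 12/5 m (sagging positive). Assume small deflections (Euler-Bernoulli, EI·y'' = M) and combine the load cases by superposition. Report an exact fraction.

M(12/5) = 16194/625 kN·m

Load 1 — uniform load w=18 kN/m over full span:
  M_1 = wLx/2 - wL²/12 - wx²/2 = 18·6·(12/5)/2 - 18·6²/12 - 18·(12/5)²/2 = 594/25 kN·m
Load 2 — point force P=8 kN at a=18/5 m (b=L-a=12/5):
  M_2 = Pb²(3a+b)x/L³ - Pab²/L²  [x≤a] = 8·(12/5)²·(3·(18/5)+(12/5))·(12/5)/6³ - 8·(18/5)·(12/5)²/6² = 1344/625 kN·m
Superposition: M = Σ M_i = 16194/625 kN·m ≈ 25.910400 kN·m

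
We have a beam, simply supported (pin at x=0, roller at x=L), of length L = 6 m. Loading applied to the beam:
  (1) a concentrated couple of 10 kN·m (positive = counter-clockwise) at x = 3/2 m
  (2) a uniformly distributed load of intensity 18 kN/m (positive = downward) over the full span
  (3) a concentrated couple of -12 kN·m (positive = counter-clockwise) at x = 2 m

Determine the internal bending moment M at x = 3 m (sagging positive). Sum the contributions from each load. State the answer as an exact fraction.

Load 1 — applied couple M₀=10 kN·m at a=3/2 m (b=L-a=9/2):
  M_1 = M₀x/L - M₀  [x>a] = 10·3/6 - 10 = -5 kN·m
Load 2 — uniform load w=18 kN/m over full span:
  M_2 = wx(L-x)/2 = 18·3·(6-3)/2 = 81 kN·m
Load 3 — applied couple M₀=-12 kN·m at a=2 m (b=L-a=4):
  M_3 = M₀x/L - M₀  [x>a] = (-12)·3/6 - (-12) = 6 kN·m
Superposition: M = Σ M_i = 82 kN·m ≈ 82.000000 kN·m

M(3) = 82 kN·m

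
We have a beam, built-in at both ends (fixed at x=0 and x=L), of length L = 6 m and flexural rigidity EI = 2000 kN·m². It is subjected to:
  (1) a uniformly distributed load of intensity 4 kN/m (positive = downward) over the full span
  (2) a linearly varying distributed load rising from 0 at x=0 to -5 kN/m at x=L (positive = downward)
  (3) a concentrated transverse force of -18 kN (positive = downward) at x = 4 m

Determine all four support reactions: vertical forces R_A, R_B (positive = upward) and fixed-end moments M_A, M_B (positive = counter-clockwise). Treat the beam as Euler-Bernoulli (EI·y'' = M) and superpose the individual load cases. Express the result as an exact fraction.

R_A = 17/6 kN, M_A = -2 kN·m, R_B = -71/6 kN, M_B = 13 kN·m

Load 1 — uniform load w=4 kN/m over full span:
  R_A = wL/2 = 4·6/2 = 12 kN
  M_A = wL²/12 = 4·6²/12 = 12 kN·m
  R_B = wL/2 = 4·6/2 = 12 kN
  M_B = -wL²/12 = -4·6²/12 = -12 kN·m
Load 2 — triangular load w₀=-5 kN/m (0→w₀ over full span):
  R_A = 3w₀L/20 = 3·(-5)·6/20 = -9/2 kN
  M_A = w₀L²/30 = (-5)·6²/30 = -6 kN·m
  R_B = 7w₀L/20 = 7·(-5)·6/20 = -21/2 kN
  M_B = -w₀L²/20 = -(-5)·6²/20 = 9 kN·m
Load 3 — point force P=-18 kN at a=4 m (b=L-a=2):
  R_A = Pb²(3a+b)/L³ = (-18)·2²·(3·4+2)/6³ = -14/3 kN
  M_A = Pab²/L² = (-18)·4·2²/6² = -8 kN·m
  R_B = Pa²(a+3b)/L³ = (-18)·4²·(4+3·2)/6³ = -40/3 kN
  M_B = -Pa²b/L² = -(-18)·4²·2/6² = 16 kN·m
Superposition: R_A = 17/6 kN, M_A = -2 kN·m, R_B = -71/6 kN, M_B = 13 kN·m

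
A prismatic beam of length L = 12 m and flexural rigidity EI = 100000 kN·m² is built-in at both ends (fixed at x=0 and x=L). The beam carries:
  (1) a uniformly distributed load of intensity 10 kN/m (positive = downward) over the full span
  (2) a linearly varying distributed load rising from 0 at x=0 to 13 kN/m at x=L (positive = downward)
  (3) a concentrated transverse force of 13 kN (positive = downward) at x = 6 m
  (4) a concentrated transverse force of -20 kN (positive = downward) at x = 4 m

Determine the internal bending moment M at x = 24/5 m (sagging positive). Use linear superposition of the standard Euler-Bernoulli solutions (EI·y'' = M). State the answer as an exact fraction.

Load 1 — uniform load w=10 kN/m over full span:
  M_1 = wLx/2 - wL²/12 - wx²/2 = 10·12·(24/5)/2 - 10·12²/12 - 10·(24/5)²/2 = 264/5 kN·m
Load 2 — triangular load w₀=13 kN/m (0→w₀ over full span):
  M_2 = 3w₀Lx/20 - w₀L²/30 - w₀x³/(6L) = 3·13·12·(24/5)/20 - 13·12²/30 - 13·(24/5)³/(6·12) = 3744/125 kN·m
Load 3 — point force P=13 kN at a=6 m (b=L-a=6):
  M_3 = Pb²(3a+b)x/L³ - Pab²/L²  [x≤a] = 13·6²·(3·6+6)·(24/5)/12³ - 13·6·6²/12² = 117/10 kN·m
Load 4 — point force P=-20 kN at a=4 m (b=L-a=8):
  M_4 = Pa²(a+3b)(L-x)/L³ - Pa²b/L²  [x>a] = (-20)·4²·(4+3·8)·(12-(24/5))/12³ - (-20)·4²·8/12² = -176/9 kN·m
Superposition: M = Σ M_i = 168517/2250 kN·m ≈ 74.896444 kN·m

M(24/5) = 168517/2250 kN·m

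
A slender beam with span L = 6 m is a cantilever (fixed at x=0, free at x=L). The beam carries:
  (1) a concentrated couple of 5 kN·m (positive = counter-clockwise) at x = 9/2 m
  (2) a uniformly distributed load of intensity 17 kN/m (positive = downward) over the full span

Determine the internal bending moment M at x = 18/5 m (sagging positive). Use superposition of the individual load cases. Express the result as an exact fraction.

M(18/5) = -1099/25 kN·m

Load 1 — applied couple M₀=5 kN·m at a=9/2 m (b=L-a=3/2):
  M_1 = M₀  [x≤a] = 5 = 5 kN·m
Load 2 — uniform load w=17 kN/m over full span:
  M_2 = -w(L-x)²/2 = -17·(6-(18/5))²/2 = -1224/25 kN·m
Superposition: M = Σ M_i = -1099/25 kN·m ≈ -43.960000 kN·m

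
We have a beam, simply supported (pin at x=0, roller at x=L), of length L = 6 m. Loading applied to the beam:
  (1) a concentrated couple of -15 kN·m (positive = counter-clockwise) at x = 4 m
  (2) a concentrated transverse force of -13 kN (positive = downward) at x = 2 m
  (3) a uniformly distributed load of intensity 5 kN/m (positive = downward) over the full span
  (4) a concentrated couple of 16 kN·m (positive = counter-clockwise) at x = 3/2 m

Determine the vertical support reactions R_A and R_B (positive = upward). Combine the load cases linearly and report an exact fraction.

R_A = 13/2 kN, R_B = 21/2 kN

Load 1 — applied couple M₀=-15 kN·m at a=4 m (b=L-a=2):
  R_A = M₀/L = (-15)/6 = -5/2 kN
  R_B = -M₀/L = -(-15)/6 = 5/2 kN
Load 2 — point force P=-13 kN at a=2 m (b=L-a=4):
  R_A = Pb/L = (-13)·4/6 = -26/3 kN
  R_B = Pa/L = (-13)·2/6 = -13/3 kN
Load 3 — uniform load w=5 kN/m over full span:
  R_A = wL/2 = 5·6/2 = 15 kN
  R_B = wL/2 = 5·6/2 = 15 kN
Load 4 — applied couple M₀=16 kN·m at a=3/2 m (b=L-a=9/2):
  R_A = M₀/L = 16/6 = 8/3 kN
  R_B = -M₀/L = -16/6 = -8/3 kN
Superposition: R_A = 13/2 kN, R_B = 21/2 kN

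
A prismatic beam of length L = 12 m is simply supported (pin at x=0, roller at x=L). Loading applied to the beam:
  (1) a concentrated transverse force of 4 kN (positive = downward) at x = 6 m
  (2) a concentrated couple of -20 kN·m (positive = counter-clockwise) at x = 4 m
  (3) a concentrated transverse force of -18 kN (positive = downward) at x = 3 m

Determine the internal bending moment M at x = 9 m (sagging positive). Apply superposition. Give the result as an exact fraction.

M(9) = -5/2 kN·m

Load 1 — point force P=4 kN at a=6 m (b=L-a=6):
  M_1 = Pa(L-x)/L  [x>a] = 4·6·(12-9)/12 = 6 kN·m
Load 2 — applied couple M₀=-20 kN·m at a=4 m (b=L-a=8):
  M_2 = M₀x/L - M₀  [x>a] = (-20)·9/12 - (-20) = 5 kN·m
Load 3 — point force P=-18 kN at a=3 m (b=L-a=9):
  M_3 = Pa(L-x)/L  [x>a] = (-18)·3·(12-9)/12 = -27/2 kN·m
Superposition: M = Σ M_i = -5/2 kN·m ≈ -2.500000 kN·m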